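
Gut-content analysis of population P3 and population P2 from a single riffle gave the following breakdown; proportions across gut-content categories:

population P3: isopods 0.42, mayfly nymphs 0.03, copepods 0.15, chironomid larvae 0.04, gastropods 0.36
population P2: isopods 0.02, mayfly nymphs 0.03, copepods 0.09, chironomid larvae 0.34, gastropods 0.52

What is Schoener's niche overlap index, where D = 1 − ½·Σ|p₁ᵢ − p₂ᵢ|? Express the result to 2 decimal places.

Σ|p₁ᵢ − p₂ᵢ| = 0.40 + 0.00 + 0.06 + 0.30 + 0.16 = 0.92
D = 1 − ½ × 0.92 = 1 − 0.460 = 0.5400

0.54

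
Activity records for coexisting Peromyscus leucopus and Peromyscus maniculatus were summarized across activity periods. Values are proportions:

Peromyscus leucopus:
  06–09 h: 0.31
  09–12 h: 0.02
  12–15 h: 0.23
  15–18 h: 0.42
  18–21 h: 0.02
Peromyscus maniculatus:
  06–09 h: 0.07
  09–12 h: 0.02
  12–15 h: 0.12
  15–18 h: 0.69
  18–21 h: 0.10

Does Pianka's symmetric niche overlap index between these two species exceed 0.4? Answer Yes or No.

Σ p₁ᵢp₂ᵢ = 0.0217 + 0.0004 + 0.0276 + 0.2898 + 0.0020 = 0.3415
Σp_1ᵢ² = 0.31² + 0.02² + 0.23² + 0.42² + 0.02² = 0.0961 + 0.0004 + 0.0529 + 0.1764 + 0.0004 = 0.3262
Σp_2ᵢ² = 0.07² + 0.02² + 0.12² + 0.69² + 0.10² = 0.0049 + 0.0004 + 0.0144 + 0.4761 + 0.0100 = 0.5058
O = 0.3415 / √(0.3262 × 0.5058) = 0.3415 / 0.40619 = 0.8407
O = 0.8407 > 0.4 → Yes.

Yes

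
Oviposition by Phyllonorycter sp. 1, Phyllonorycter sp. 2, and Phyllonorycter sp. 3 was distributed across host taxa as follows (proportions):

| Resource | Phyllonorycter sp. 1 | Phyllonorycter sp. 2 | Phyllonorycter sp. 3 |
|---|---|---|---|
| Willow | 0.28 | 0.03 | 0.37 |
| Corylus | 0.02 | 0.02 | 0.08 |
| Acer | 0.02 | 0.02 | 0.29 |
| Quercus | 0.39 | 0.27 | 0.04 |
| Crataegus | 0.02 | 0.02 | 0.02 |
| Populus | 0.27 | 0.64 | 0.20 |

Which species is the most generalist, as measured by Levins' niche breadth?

Σp_1ᵢ² = 0.28² + 0.02² + 0.02² + 0.39² + 0.02² + 0.27² = 0.0784 + 0.0004 + 0.0004 + 0.1521 + 0.0004 + 0.0729 = 0.3046
B_1 = 1 / 0.3046 = 3.2830
Σp_2ᵢ² = 0.03² + 0.02² + 0.02² + 0.27² + 0.02² + 0.64² = 0.0009 + 0.0004 + 0.0004 + 0.0729 + 0.0004 + 0.4096 = 0.4846
B_2 = 1 / 0.4846 = 2.0636
Σp_3ᵢ² = 0.37² + 0.08² + 0.29² + 0.04² + 0.02² + 0.20² = 0.1369 + 0.0064 + 0.0841 + 0.0016 + 0.0004 + 0.0400 = 0.2694
B_3 = 1 / 0.2694 = 3.7120
Highest B → broadest niche (most generalist): Phyllonorycter sp. 3 (B = 3.71).

Phyllonorycter sp. 3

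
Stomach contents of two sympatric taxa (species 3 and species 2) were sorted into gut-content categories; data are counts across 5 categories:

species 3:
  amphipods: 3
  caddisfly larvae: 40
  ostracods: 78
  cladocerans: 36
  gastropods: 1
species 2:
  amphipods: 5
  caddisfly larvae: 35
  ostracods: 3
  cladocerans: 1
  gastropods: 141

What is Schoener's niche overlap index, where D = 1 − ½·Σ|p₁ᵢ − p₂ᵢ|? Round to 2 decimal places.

Proportions for species 3 (n=158): 3/158=0.0190, 40/158=0.2532, 78/158=0.4937, 36/158=0.2278, 1/158=0.0063
Proportions for species 2 (n=185): 5/185=0.0270, 35/185=0.1892, 3/185=0.0162, 1/185=0.0054, 141/185=0.7622
Σ|p₁ᵢ − p₂ᵢ| = 0.0080 + 0.0640 + 0.4775 + 0.2224 + 0.7559 = 1.5278
D = 1 − ½ × 1.5278 = 1 − 0.76390 = 0.23610

0.24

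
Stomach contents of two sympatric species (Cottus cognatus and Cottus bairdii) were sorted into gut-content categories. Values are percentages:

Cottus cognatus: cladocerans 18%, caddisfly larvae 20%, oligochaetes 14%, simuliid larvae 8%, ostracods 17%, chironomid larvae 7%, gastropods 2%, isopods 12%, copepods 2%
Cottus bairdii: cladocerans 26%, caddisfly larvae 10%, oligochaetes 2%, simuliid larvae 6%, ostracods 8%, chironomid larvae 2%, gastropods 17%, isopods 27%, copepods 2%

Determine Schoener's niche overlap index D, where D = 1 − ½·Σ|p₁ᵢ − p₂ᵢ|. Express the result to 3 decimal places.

Convert percentages to proportions (divide by 100).
Σ|p₁ᵢ − p₂ᵢ| = 0.08 + 0.10 + 0.12 + 0.02 + 0.09 + 0.05 + 0.15 + 0.15 + 0.00 = 0.76
D = 1 − ½ × 0.76 = 1 − 0.380 = 0.62000

0.620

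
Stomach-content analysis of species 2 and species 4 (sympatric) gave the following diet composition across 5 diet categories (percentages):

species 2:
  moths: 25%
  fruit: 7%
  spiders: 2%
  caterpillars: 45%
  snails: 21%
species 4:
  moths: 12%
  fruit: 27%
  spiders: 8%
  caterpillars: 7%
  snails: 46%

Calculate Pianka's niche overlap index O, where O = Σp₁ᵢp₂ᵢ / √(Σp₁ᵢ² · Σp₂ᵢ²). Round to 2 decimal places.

0.57

Convert percentages to proportions (divide by 100).
Σ p₁ᵢp₂ᵢ = 0.0300 + 0.0189 + 0.0016 + 0.0315 + 0.0966 = 0.1786
Σp_1ᵢ² = 0.25² + 0.07² + 0.02² + 0.45² + 0.21² = 0.0625 + 0.0049 + 0.0004 + 0.2025 + 0.0441 = 0.3144
Σp_2ᵢ² = 0.12² + 0.27² + 0.08² + 0.07² + 0.46² = 0.0144 + 0.0729 + 0.0064 + 0.0049 + 0.2116 = 0.3102
O = 0.1786 / √(0.3144 × 0.3102) = 0.1786 / 0.31229 = 0.5719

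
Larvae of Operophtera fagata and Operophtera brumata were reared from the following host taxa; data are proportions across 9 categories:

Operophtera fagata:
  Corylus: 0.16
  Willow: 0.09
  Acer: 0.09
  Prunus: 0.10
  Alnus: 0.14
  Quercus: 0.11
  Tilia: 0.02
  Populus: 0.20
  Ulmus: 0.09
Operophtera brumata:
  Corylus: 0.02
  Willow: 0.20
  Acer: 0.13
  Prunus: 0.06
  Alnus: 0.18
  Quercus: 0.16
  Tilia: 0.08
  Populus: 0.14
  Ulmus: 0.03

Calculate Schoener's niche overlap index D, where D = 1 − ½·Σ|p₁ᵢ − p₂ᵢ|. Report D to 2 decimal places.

Σ|p₁ᵢ − p₂ᵢ| = 0.14 + 0.11 + 0.04 + 0.04 + 0.04 + 0.05 + 0.06 + 0.06 + 0.06 = 0.60
D = 1 − ½ × 0.60 = 1 − 0.300 = 0.7000

0.70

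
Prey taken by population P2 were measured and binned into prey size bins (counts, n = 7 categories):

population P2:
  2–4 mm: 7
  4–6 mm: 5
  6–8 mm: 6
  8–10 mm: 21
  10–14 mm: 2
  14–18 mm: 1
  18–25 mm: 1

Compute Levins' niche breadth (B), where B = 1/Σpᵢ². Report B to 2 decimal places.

3.32

Proportions for population P2 (n=43): 7/43=0.1628, 5/43=0.1163, 6/43=0.1395, 21/43=0.4884, 2/43=0.0465, 1/43=0.0233, 1/43=0.0233
Σpᵢ² = 0.1628² + 0.1163² + 0.1395² + 0.4884² + 0.0465² + 0.0233² + 0.0233² = 0.026504 + 0.013526 + 0.019460 + 0.238535 + 0.002162 + 0.000543 + 0.000543 = 0.301273
B = 1 / 0.301273 = 3.3192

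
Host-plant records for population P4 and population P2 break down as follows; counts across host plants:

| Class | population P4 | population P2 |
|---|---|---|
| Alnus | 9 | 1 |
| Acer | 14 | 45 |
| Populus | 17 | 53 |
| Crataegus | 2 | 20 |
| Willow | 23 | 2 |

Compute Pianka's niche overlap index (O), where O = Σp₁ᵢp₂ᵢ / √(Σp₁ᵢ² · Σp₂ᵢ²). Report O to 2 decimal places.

0.68

Proportions for population P4 (n=65): 9/65=0.1385, 14/65=0.2154, 17/65=0.2615, 2/65=0.0308, 23/65=0.3538
Proportions for population P2 (n=121): 1/121=0.0083, 45/121=0.3719, 53/121=0.4380, 20/121=0.1653, 2/121=0.0165
Σ p₁ᵢp₂ᵢ = 0.001150 + 0.080107 + 0.114537 + 0.005091 + 0.005838 = 0.206723
Σp_1ᵢ² = 0.1385² + 0.2154² + 0.2615² + 0.0308² + 0.3538² = 0.019182 + 0.046397 + 0.068382 + 0.000949 + 0.125174 = 0.260084
Σp_2ᵢ² = 0.0083² + 0.3719² + 0.4380² + 0.1653² + 0.0165² = 0.000069 + 0.138310 + 0.191844 + 0.027324 + 0.000272 = 0.357819
O = 0.206723 / √(0.260084 × 0.357819) = 0.206723 / 0.3050623 = 0.6776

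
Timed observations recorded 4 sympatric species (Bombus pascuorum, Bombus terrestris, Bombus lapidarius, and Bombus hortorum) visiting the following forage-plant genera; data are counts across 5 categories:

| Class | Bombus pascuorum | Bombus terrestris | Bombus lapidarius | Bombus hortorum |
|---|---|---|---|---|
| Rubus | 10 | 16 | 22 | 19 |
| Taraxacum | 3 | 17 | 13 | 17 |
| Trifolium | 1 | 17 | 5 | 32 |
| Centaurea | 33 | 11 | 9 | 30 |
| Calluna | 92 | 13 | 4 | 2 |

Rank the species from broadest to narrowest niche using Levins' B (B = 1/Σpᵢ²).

Proportions for Bombus pascuorum (n=139): 10/139=0.0719, 3/139=0.0216, 1/139=0.0072, 33/139=0.2374, 92/139=0.6619
Proportions for Bombus terrestris (n=74): 16/74=0.2162, 17/74=0.2297, 17/74=0.2297, 11/74=0.1486, 13/74=0.1757
Proportions for Bombus lapidarius (n=53): 22/53=0.4151, 13/53=0.2453, 5/53=0.0943, 9/53=0.1698, 4/53=0.0755
Proportions for Bombus hortorum (n=100): 19/100=0.1900, 17/100=0.1700, 32/100=0.3200, 30/100=0.3000, 2/100=0.0200
Σp_pascᵢ² = 0.0719² + 0.0216² + 0.0072² + 0.2374² + 0.6619² = 0.005170 + 0.000467 + 0.000052 + 0.056359 + 0.438112 = 0.500160
B_pasc = 1 / 0.500160 = 1.9994
Σp_terrᵢ² = 0.2162² + 0.2297² + 0.2297² + 0.1486² + 0.1757² = 0.046742 + 0.052762 + 0.052762 + 0.022082 + 0.030870 = 0.205218
B_terr = 1 / 0.205218 = 4.8729
Σp_lapiᵢ² = 0.4151² + 0.2453² + 0.0943² + 0.1698² + 0.0755² = 0.172308 + 0.060172 + 0.008892 + 0.028832 + 0.005700 = 0.275904
B_lapi = 1 / 0.275904 = 3.6244
Σp_hortᵢ² = 0.1900² + 0.1700² + 0.3200² + 0.3000² + 0.0200² = 0.036100 + 0.028900 + 0.102400 + 0.090000 + 0.000400 = 0.257800
B_hort = 1 / 0.257800 = 3.8790
Ranking by B (broadest → narrowest): Bombus terrestris (4.87) > Bombus hortorum (3.88) > Bombus lapidarius (3.62) > Bombus pascuorum (2.00)

Bombus terrestris > Bombus hortorum > Bombus lapidarius > Bombus pascuorum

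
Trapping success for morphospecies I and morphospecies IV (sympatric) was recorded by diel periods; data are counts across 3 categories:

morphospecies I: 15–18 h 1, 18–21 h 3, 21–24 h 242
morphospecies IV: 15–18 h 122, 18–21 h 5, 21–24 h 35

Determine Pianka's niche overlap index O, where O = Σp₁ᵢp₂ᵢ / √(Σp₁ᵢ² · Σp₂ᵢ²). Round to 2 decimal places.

0.28

Proportions for morphospecies I (n=246): 1/246=0.0041, 3/246=0.0122, 242/246=0.9837
Proportions for morphospecies IV (n=162): 122/162=0.7531, 5/162=0.0309, 35/162=0.2160
Σ p₁ᵢp₂ᵢ = 0.003088 + 0.000377 + 0.212479 = 0.215944
Σp_1ᵢ² = 0.0041² + 0.0122² + 0.9837² = 0.000017 + 0.000149 + 0.967666 = 0.967832
Σp_2ᵢ² = 0.7531² + 0.0309² + 0.2160² = 0.567160 + 0.000955 + 0.046656 = 0.614771
O = 0.215944 / √(0.967832 × 0.614771) = 0.215944 / 0.7713592 = 0.2800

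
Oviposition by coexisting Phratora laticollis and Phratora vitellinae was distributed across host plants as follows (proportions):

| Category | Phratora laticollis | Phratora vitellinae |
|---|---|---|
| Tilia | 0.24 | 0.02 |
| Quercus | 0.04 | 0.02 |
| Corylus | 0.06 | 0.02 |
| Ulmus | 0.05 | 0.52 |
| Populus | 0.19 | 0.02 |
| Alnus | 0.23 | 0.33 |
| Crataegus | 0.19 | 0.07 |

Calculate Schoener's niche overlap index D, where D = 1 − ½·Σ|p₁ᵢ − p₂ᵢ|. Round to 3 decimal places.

Σ|p₁ᵢ − p₂ᵢ| = 0.22 + 0.02 + 0.04 + 0.47 + 0.17 + 0.10 + 0.12 = 1.14
D = 1 − ½ × 1.14 = 1 − 0.570 = 0.43000

0.430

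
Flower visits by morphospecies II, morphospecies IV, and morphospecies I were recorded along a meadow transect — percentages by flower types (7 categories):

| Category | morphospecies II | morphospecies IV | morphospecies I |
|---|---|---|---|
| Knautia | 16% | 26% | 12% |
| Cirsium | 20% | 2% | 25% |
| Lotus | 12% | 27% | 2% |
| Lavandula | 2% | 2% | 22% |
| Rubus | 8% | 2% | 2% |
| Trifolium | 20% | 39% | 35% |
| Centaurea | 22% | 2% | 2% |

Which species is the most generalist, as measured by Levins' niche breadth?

Convert percentages to proportions (divide by 100).
Σp_IIᵢ² = 0.16² + 0.20² + 0.12² + 0.02² + 0.08² + 0.20² + 0.22² = 0.0256 + 0.0400 + 0.0144 + 0.0004 + 0.0064 + 0.0400 + 0.0484 = 0.1752
B_II = 1 / 0.1752 = 5.7078
Σp_IVᵢ² = 0.26² + 0.02² + 0.27² + 0.02² + 0.02² + 0.39² + 0.02² = 0.0676 + 0.0004 + 0.0729 + 0.0004 + 0.0004 + 0.1521 + 0.0004 = 0.2942
B_IV = 1 / 0.2942 = 3.3990
Σp_Iᵢ² = 0.12² + 0.25² + 0.02² + 0.22² + 0.02² + 0.35² + 0.02² = 0.0144 + 0.0625 + 0.0004 + 0.0484 + 0.0004 + 0.1225 + 0.0004 = 0.2490
B_I = 1 / 0.2490 = 4.0161
Highest B → broadest niche (most generalist): morphospecies II (B = 5.71).

morphospecies II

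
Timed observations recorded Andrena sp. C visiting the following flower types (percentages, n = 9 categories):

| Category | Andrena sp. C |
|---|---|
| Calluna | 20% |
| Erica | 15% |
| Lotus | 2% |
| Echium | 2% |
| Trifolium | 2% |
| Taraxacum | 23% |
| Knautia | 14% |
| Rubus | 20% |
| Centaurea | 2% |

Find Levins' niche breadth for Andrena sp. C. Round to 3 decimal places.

Convert percentages to proportions (divide by 100).
Σpᵢ² = 0.20² + 0.15² + 0.02² + 0.02² + 0.02² + 0.23² + 0.14² + 0.20² + 0.02² = 0.0400 + 0.0225 + 0.0004 + 0.0004 + 0.0004 + 0.0529 + 0.0196 + 0.0400 + 0.0004 = 0.1766
B = 1 / 0.1766 = 5.66251

5.663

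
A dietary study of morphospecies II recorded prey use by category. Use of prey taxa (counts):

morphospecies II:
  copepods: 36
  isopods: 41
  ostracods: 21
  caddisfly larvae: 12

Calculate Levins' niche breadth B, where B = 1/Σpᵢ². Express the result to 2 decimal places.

Proportions for morphospecies II (n=110): 36/110=0.3273, 41/110=0.3727, 21/110=0.1909, 12/110=0.1091
Σpᵢ² = 0.3273² + 0.3727² + 0.1909² + 0.1091² = 0.107125 + 0.138905 + 0.036443 + 0.011903 = 0.294376
B = 1 / 0.294376 = 3.3970

3.40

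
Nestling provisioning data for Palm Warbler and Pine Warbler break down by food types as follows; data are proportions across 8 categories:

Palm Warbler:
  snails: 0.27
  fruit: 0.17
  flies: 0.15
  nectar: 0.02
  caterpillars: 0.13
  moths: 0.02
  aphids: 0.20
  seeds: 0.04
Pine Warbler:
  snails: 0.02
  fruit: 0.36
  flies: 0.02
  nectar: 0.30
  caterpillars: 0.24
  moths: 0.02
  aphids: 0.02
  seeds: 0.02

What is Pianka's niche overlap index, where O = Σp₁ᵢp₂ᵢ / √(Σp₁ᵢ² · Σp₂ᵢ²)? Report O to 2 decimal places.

0.49

Σ p₁ᵢp₂ᵢ = 0.0054 + 0.0612 + 0.0030 + 0.0060 + 0.0312 + 0.0004 + 0.0040 + 0.0008 = 0.1120
Σp_1ᵢ² = 0.27² + 0.17² + 0.15² + 0.02² + 0.13² + 0.02² + 0.20² + 0.04² = 0.0729 + 0.0289 + 0.0225 + 0.0004 + 0.0169 + 0.0004 + 0.0400 + 0.0016 = 0.1836
Σp_2ᵢ² = 0.02² + 0.36² + 0.02² + 0.30² + 0.24² + 0.02² + 0.02² + 0.02² = 0.0004 + 0.1296 + 0.0004 + 0.0900 + 0.0576 + 0.0004 + 0.0004 + 0.0004 = 0.2792
O = 0.1120 / √(0.1836 × 0.2792) = 0.1120 / 0.22641 = 0.4947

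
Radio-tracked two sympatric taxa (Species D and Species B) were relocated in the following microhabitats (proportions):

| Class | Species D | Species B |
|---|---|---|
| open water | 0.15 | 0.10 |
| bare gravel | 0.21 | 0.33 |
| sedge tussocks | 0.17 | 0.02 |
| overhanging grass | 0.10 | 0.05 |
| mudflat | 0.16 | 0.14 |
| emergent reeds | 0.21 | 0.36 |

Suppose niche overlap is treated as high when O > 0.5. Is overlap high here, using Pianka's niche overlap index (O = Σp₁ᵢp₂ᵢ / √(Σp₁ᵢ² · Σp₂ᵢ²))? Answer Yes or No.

Σ p₁ᵢp₂ᵢ = 0.0150 + 0.0693 + 0.0034 + 0.0050 + 0.0224 + 0.0756 = 0.1907
Σp_1ᵢ² = 0.15² + 0.21² + 0.17² + 0.10² + 0.16² + 0.21² = 0.0225 + 0.0441 + 0.0289 + 0.0100 + 0.0256 + 0.0441 = 0.1752
Σp_2ᵢ² = 0.10² + 0.33² + 0.02² + 0.05² + 0.14² + 0.36² = 0.0100 + 0.1089 + 0.0004 + 0.0025 + 0.0196 + 0.1296 = 0.2710
O = 0.1907 / √(0.1752 × 0.2710) = 0.1907 / 0.21790 = 0.8752
O = 0.8752 > 0.5 → Yes.

Yes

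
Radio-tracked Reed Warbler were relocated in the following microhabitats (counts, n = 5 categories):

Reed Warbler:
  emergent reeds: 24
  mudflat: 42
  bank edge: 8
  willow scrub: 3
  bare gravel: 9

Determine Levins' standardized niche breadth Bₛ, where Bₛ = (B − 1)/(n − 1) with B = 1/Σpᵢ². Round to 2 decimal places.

Proportions for Reed Warbler (n=86): 24/86=0.2791, 42/86=0.4884, 8/86=0.0930, 3/86=0.0349, 9/86=0.1047
Σpᵢ² = 0.2791² + 0.4884² + 0.0930² + 0.0349² + 0.1047² = 0.077897 + 0.238535 + 0.008649 + 0.001218 + 0.010962 = 0.337261
B = 1 / 0.337261 = 2.9651
Bₛ = (B − 1)/(n − 1) = (2.9651 − 1)/(5 − 1) = 1.9651/4 = 0.4913

0.49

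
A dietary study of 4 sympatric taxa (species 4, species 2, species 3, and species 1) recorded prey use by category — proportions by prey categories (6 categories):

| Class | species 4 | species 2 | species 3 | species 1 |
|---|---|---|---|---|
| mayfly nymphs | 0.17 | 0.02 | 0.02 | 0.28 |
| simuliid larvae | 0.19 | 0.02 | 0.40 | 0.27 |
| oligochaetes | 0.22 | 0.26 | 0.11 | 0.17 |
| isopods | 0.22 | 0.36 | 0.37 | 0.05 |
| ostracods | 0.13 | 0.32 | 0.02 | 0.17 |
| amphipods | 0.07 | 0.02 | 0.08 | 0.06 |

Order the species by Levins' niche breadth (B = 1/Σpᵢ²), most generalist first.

species 4 > species 1 > species 2 > species 3

Σp_4ᵢ² = 0.17² + 0.19² + 0.22² + 0.22² + 0.13² + 0.07² = 0.0289 + 0.0361 + 0.0484 + 0.0484 + 0.0169 + 0.0049 = 0.1836
B_4 = 1 / 0.1836 = 5.4466
Σp_2ᵢ² = 0.02² + 0.02² + 0.26² + 0.36² + 0.32² + 0.02² = 0.0004 + 0.0004 + 0.0676 + 0.1296 + 0.1024 + 0.0004 = 0.3008
B_2 = 1 / 0.3008 = 3.3245
Σp_3ᵢ² = 0.02² + 0.40² + 0.11² + 0.37² + 0.02² + 0.08² = 0.0004 + 0.1600 + 0.0121 + 0.1369 + 0.0004 + 0.0064 = 0.3162
B_3 = 1 / 0.3162 = 3.1626
Σp_1ᵢ² = 0.28² + 0.27² + 0.17² + 0.05² + 0.17² + 0.06² = 0.0784 + 0.0729 + 0.0289 + 0.0025 + 0.0289 + 0.0036 = 0.2152
B_1 = 1 / 0.2152 = 4.6468
Ranking by B (broadest → narrowest): species 4 (5.45) > species 1 (4.65) > species 2 (3.32) > species 3 (3.16)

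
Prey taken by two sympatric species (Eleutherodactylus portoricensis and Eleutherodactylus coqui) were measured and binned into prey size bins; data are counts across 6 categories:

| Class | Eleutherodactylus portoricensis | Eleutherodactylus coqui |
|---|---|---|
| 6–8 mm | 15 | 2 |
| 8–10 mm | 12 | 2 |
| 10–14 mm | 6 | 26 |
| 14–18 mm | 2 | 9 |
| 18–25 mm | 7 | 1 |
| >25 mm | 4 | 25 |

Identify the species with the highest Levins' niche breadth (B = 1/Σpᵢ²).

Proportions for Eleutherodactylus portoricensis (n=46): 15/46=0.3261, 12/46=0.2609, 6/46=0.1304, 2/46=0.0435, 7/46=0.1522, 4/46=0.0870
Proportions for Eleutherodactylus coqui (n=65): 2/65=0.0308, 2/65=0.0308, 26/65=0.4000, 9/65=0.1385, 1/65=0.0154, 25/65=0.3846
Σp_portᵢ² = 0.3261² + 0.2609² + 0.1304² + 0.0435² + 0.1522² + 0.0870² = 0.106341 + 0.068069 + 0.017004 + 0.001892 + 0.023165 + 0.007569 = 0.224040
B_port = 1 / 0.224040 = 4.4635
Σp_coquᵢ² = 0.0308² + 0.0308² + 0.4000² + 0.1385² + 0.0154² + 0.3846² = 0.000949 + 0.000949 + 0.160000 + 0.019182 + 0.000237 + 0.147917 = 0.329234
B_coqu = 1 / 0.329234 = 3.0374
Highest B → broadest niche (most generalist): Eleutherodactylus portoricensis (B = 4.46).

Eleutherodactylus portoricensis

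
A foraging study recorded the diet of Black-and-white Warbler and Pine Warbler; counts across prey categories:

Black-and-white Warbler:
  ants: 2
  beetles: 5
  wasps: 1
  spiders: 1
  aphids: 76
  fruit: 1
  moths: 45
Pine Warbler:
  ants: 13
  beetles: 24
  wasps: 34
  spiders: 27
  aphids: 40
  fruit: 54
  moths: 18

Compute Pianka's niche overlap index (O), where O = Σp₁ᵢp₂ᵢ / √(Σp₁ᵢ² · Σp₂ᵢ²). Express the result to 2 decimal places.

Proportions for Black-and-white Warbler (n=131): 2/131=0.0153, 5/131=0.0382, 1/131=0.0076, 1/131=0.0076, 76/131=0.5802, 1/131=0.0076, 45/131=0.3435
Proportions for Pine Warbler (n=210): 13/210=0.0619, 24/210=0.1143, 34/210=0.1619, 27/210=0.1286, 40/210=0.1905, 54/210=0.2571, 18/210=0.0857
Σ p₁ᵢp₂ᵢ = 0.000947 + 0.004366 + 0.001230 + 0.000977 + 0.110528 + 0.001954 + 0.029438 = 0.149440
Σp_1ᵢ² = 0.0153² + 0.0382² + 0.0076² + 0.0076² + 0.5802² + 0.0076² + 0.3435² = 0.000234 + 0.001459 + 0.000058 + 0.000058 + 0.336632 + 0.000058 + 0.117992 = 0.456491
Σp_2ᵢ² = 0.0619² + 0.1143² + 0.1619² + 0.1286² + 0.1905² + 0.2571² + 0.0857² = 0.003832 + 0.013064 + 0.026212 + 0.016538 + 0.036290 + 0.066100 + 0.007344 = 0.169380
O = 0.149440 / √(0.456491 × 0.169380) = 0.149440 / 0.2780655 = 0.5374

0.54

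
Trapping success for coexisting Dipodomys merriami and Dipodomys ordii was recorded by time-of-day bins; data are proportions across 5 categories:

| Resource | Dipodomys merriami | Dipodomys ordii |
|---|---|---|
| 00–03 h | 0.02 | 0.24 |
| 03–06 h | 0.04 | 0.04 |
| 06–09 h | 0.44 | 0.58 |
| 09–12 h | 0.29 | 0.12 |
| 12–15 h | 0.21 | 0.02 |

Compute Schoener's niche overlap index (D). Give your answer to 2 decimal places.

0.64

Σ|p₁ᵢ − p₂ᵢ| = 0.22 + 0.00 + 0.14 + 0.17 + 0.19 = 0.72
D = 1 − ½ × 0.72 = 1 − 0.360 = 0.6400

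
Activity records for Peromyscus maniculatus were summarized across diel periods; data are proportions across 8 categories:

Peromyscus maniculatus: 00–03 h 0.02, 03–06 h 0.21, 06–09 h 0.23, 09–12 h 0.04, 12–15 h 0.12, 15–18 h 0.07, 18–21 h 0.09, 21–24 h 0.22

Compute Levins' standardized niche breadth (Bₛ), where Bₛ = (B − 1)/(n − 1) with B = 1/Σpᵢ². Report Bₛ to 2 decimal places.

0.67

Σpᵢ² = 0.02² + 0.21² + 0.23² + 0.04² + 0.12² + 0.07² + 0.09² + 0.22² = 0.0004 + 0.0441 + 0.0529 + 0.0016 + 0.0144 + 0.0049 + 0.0081 + 0.0484 = 0.1748
B = 1 / 0.1748 = 5.7208
Bₛ = (B − 1)/(n − 1) = (5.7208 − 1)/(8 − 1) = 4.7208/7 = 0.6744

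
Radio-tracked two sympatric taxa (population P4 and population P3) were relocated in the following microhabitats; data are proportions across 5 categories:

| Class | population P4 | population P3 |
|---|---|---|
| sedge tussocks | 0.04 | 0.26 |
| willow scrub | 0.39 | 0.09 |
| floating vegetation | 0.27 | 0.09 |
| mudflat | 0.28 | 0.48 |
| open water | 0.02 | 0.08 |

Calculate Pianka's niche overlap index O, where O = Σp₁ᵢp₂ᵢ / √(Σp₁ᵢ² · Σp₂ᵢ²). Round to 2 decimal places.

Σ p₁ᵢp₂ᵢ = 0.0104 + 0.0351 + 0.0243 + 0.1344 + 0.0016 = 0.2058
Σp_1ᵢ² = 0.04² + 0.39² + 0.27² + 0.28² + 0.02² = 0.0016 + 0.1521 + 0.0729 + 0.0784 + 0.0004 = 0.3054
Σp_2ᵢ² = 0.26² + 0.09² + 0.09² + 0.48² + 0.08² = 0.0676 + 0.0081 + 0.0081 + 0.2304 + 0.0064 = 0.3206
O = 0.2058 / √(0.3054 × 0.3206) = 0.2058 / 0.31291 = 0.6577

0.66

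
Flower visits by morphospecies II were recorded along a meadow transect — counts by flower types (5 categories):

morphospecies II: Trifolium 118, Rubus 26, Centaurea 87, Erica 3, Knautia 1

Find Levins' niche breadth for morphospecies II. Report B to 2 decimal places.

2.49

Proportions for morphospecies II (n=235): 118/235=0.5021, 26/235=0.1106, 87/235=0.3702, 3/235=0.0128, 1/235=0.0043
Σpᵢ² = 0.5021² + 0.1106² + 0.3702² + 0.0128² + 0.0043² = 0.252104 + 0.012232 + 0.137048 + 0.000164 + 0.000018 = 0.401566
B = 1 / 0.401566 = 2.4903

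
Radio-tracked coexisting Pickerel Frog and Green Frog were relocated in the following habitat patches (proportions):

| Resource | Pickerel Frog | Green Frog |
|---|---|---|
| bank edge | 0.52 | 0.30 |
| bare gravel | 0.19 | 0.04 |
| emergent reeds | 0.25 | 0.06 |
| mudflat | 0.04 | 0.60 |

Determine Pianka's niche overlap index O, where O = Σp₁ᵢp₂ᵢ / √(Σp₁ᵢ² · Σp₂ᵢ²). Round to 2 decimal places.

Σ p₁ᵢp₂ᵢ = 0.1560 + 0.0076 + 0.0150 + 0.0240 = 0.2026
Σp_1ᵢ² = 0.52² + 0.19² + 0.25² + 0.04² = 0.2704 + 0.0361 + 0.0625 + 0.0016 = 0.3706
Σp_2ᵢ² = 0.30² + 0.04² + 0.06² + 0.60² = 0.0900 + 0.0016 + 0.0036 + 0.3600 = 0.4552
O = 0.2026 / √(0.3706 × 0.4552) = 0.2026 / 0.41073 = 0.4933

0.49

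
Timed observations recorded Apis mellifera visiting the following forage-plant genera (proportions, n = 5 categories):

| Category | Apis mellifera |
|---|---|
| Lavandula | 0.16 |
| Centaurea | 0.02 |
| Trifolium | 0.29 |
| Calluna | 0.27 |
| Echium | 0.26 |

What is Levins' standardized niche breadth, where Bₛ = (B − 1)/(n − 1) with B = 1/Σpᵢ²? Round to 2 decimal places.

0.75

Σpᵢ² = 0.16² + 0.02² + 0.29² + 0.27² + 0.26² = 0.0256 + 0.0004 + 0.0841 + 0.0729 + 0.0676 = 0.2506
B = 1 / 0.2506 = 3.9904
Bₛ = (B − 1)/(n − 1) = (3.9904 − 1)/(5 − 1) = 2.9904/4 = 0.7476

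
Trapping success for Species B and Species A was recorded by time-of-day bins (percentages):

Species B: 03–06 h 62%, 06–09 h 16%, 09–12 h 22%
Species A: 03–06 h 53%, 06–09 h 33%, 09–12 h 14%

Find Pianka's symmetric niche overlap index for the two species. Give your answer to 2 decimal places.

0.95

Convert percentages to proportions (divide by 100).
Σ p₁ᵢp₂ᵢ = 0.3286 + 0.0528 + 0.0308 = 0.4122
Σp_1ᵢ² = 0.62² + 0.16² + 0.22² = 0.3844 + 0.0256 + 0.0484 = 0.4584
Σp_2ᵢ² = 0.53² + 0.33² + 0.14² = 0.2809 + 0.1089 + 0.0196 = 0.4094
O = 0.4122 / √(0.4584 × 0.4094) = 0.4122 / 0.43321 = 0.9515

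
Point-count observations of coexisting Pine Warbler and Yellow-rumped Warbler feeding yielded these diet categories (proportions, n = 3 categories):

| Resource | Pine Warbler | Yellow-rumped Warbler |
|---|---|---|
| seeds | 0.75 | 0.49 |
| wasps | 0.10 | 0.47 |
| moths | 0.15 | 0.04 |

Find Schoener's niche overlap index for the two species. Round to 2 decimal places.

Σ|p₁ᵢ − p₂ᵢ| = 0.26 + 0.37 + 0.11 = 0.74
D = 1 − ½ × 0.74 = 1 − 0.370 = 0.6300

0.63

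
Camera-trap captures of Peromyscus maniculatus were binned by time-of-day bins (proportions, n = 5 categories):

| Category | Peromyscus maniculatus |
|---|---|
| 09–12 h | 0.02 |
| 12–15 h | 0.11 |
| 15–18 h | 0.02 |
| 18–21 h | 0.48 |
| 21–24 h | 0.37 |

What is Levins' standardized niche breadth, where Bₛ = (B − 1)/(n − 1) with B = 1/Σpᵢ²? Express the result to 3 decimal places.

Σpᵢ² = 0.02² + 0.11² + 0.02² + 0.48² + 0.37² = 0.0004 + 0.0121 + 0.0004 + 0.2304 + 0.1369 = 0.3802
B = 1 / 0.3802 = 2.63019
Bₛ = (B − 1)/(n − 1) = (2.63019 − 1)/(5 − 1) = 1.63019/4 = 0.40755

0.408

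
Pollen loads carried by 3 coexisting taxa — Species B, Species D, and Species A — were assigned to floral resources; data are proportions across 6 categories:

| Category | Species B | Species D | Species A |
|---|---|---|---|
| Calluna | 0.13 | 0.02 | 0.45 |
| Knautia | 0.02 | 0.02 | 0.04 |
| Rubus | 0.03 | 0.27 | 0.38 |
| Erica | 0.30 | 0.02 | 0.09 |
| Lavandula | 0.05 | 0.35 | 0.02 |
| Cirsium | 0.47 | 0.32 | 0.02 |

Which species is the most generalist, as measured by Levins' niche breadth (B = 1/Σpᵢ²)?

Σp_Bᵢ² = 0.13² + 0.02² + 0.03² + 0.30² + 0.05² + 0.47² = 0.0169 + 0.0004 + 0.0009 + 0.0900 + 0.0025 + 0.2209 = 0.3316
B_B = 1 / 0.3316 = 3.0157
Σp_Dᵢ² = 0.02² + 0.02² + 0.27² + 0.02² + 0.35² + 0.32² = 0.0004 + 0.0004 + 0.0729 + 0.0004 + 0.1225 + 0.1024 = 0.2990
B_D = 1 / 0.2990 = 3.3445
Σp_Aᵢ² = 0.45² + 0.04² + 0.38² + 0.09² + 0.02² + 0.02² = 0.2025 + 0.0016 + 0.1444 + 0.0081 + 0.0004 + 0.0004 = 0.3574
B_A = 1 / 0.3574 = 2.7980
Highest B → broadest niche (most generalist): Species D (B = 3.34).

Species D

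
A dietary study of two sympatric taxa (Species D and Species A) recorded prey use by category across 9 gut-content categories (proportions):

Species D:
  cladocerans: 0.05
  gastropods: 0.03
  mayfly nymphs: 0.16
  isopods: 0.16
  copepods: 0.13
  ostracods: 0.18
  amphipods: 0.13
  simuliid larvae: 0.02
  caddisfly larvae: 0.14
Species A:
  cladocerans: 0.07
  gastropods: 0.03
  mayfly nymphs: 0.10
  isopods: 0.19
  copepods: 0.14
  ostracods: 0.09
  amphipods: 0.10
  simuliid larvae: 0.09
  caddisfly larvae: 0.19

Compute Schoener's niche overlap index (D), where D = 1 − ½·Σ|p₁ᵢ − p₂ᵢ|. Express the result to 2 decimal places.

Σ|p₁ᵢ − p₂ᵢ| = 0.02 + 0.00 + 0.06 + 0.03 + 0.01 + 0.09 + 0.03 + 0.07 + 0.05 = 0.36
D = 1 − ½ × 0.36 = 1 − 0.180 = 0.8200

0.82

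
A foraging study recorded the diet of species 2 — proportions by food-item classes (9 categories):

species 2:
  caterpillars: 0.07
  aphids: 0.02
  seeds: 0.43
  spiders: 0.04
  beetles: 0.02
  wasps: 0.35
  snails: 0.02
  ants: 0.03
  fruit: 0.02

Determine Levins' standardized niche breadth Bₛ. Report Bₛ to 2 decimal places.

Σpᵢ² = 0.07² + 0.02² + 0.43² + 0.04² + 0.02² + 0.35² + 0.02² + 0.03² + 0.02² = 0.0049 + 0.0004 + 0.1849 + 0.0016 + 0.0004 + 0.1225 + 0.0004 + 0.0009 + 0.0004 = 0.3164
B = 1 / 0.3164 = 3.1606
Bₛ = (B − 1)/(n − 1) = (3.1606 − 1)/(9 − 1) = 2.1606/8 = 0.2701

0.27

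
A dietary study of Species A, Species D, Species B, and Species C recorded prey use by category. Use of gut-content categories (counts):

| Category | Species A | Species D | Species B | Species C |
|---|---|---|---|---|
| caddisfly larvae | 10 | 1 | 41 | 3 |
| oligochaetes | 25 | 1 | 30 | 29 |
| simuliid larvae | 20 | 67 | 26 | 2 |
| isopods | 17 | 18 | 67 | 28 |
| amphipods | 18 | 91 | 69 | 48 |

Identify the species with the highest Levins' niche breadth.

Species A

Proportions for Species A (n=90): 10/90=0.1111, 25/90=0.2778, 20/90=0.2222, 17/90=0.1889, 18/90=0.2000
Proportions for Species D (n=178): 1/178=0.0056, 1/178=0.0056, 67/178=0.3764, 18/178=0.1011, 91/178=0.5112
Proportions for Species B (n=233): 41/233=0.1760, 30/233=0.1288, 26/233=0.1116, 67/233=0.2876, 69/233=0.2961
Proportions for Species C (n=110): 3/110=0.0273, 29/110=0.2636, 2/110=0.0182, 28/110=0.2545, 48/110=0.4364
Σp_Aᵢ² = 0.1111² + 0.2778² + 0.2222² + 0.1889² + 0.2000² = 0.012343 + 0.077173 + 0.049373 + 0.035683 + 0.040000 = 0.214572
B_A = 1 / 0.214572 = 4.6604
Σp_Dᵢ² = 0.0056² + 0.0056² + 0.3764² + 0.1011² + 0.5112² = 0.000031 + 0.000031 + 0.141677 + 0.010221 + 0.261325 = 0.413285
B_D = 1 / 0.413285 = 2.4196
Σp_Bᵢ² = 0.1760² + 0.1288² + 0.1116² + 0.2876² + 0.2961² = 0.030976 + 0.016589 + 0.012455 + 0.082714 + 0.087675 = 0.230409
B_B = 1 / 0.230409 = 4.3401
Σp_Cᵢ² = 0.0273² + 0.2636² + 0.0182² + 0.2545² + 0.4364² = 0.000745 + 0.069485 + 0.000331 + 0.064770 + 0.190445 = 0.325776
B_C = 1 / 0.325776 = 3.0696
Highest B → broadest niche (most generalist): Species A (B = 4.66).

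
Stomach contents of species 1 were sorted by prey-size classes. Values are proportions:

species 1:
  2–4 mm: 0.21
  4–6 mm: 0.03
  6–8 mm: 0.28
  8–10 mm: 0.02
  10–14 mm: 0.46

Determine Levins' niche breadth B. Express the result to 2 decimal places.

2.98

Σpᵢ² = 0.21² + 0.03² + 0.28² + 0.02² + 0.46² = 0.0441 + 0.0009 + 0.0784 + 0.0004 + 0.2116 = 0.3354
B = 1 / 0.3354 = 2.9815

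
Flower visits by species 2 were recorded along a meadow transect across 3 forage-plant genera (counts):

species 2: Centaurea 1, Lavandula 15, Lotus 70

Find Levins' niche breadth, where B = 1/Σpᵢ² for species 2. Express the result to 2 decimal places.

Proportions for species 2 (n=86): 1/86=0.0116, 15/86=0.1744, 70/86=0.8140
Σpᵢ² = 0.0116² + 0.1744² + 0.8140² = 0.000135 + 0.030415 + 0.662596 = 0.693146
B = 1 / 0.693146 = 1.4427

1.44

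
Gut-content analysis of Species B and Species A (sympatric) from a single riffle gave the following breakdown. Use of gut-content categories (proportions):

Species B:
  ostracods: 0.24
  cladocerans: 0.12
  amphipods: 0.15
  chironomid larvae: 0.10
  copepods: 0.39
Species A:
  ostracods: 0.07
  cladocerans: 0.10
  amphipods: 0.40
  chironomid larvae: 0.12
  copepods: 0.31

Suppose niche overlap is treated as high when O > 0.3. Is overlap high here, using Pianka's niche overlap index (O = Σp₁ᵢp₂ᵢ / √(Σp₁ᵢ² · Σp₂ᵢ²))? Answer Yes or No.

Σ p₁ᵢp₂ᵢ = 0.0168 + 0.0120 + 0.0600 + 0.0120 + 0.1209 = 0.2217
Σp_1ᵢ² = 0.24² + 0.12² + 0.15² + 0.10² + 0.39² = 0.0576 + 0.0144 + 0.0225 + 0.0100 + 0.1521 = 0.2566
Σp_2ᵢ² = 0.07² + 0.10² + 0.40² + 0.12² + 0.31² = 0.0049 + 0.0100 + 0.1600 + 0.0144 + 0.0961 = 0.2854
O = 0.2217 / √(0.2566 × 0.2854) = 0.2217 / 0.27062 = 0.8192
O = 0.8192 > 0.3 → Yes.

Yes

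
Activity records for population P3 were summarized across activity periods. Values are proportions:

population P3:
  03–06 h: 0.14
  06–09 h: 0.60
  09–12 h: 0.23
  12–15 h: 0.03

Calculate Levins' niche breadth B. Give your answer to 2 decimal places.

Σpᵢ² = 0.14² + 0.60² + 0.23² + 0.03² = 0.0196 + 0.3600 + 0.0529 + 0.0009 = 0.4334
B = 1 / 0.4334 = 2.3073

2.31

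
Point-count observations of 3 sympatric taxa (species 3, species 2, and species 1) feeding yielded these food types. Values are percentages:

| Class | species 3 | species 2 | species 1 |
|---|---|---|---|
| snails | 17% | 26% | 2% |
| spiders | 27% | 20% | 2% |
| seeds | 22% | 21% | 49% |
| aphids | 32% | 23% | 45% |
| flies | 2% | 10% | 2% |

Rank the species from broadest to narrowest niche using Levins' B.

Convert percentages to proportions (divide by 100).
Σp_3ᵢ² = 0.17² + 0.27² + 0.22² + 0.32² + 0.02² = 0.0289 + 0.0729 + 0.0484 + 0.1024 + 0.0004 = 0.2530
B_3 = 1 / 0.2530 = 3.9526
Σp_2ᵢ² = 0.26² + 0.20² + 0.21² + 0.23² + 0.10² = 0.0676 + 0.0400 + 0.0441 + 0.0529 + 0.0100 = 0.2146
B_2 = 1 / 0.2146 = 4.6598
Σp_1ᵢ² = 0.02² + 0.02² + 0.49² + 0.45² + 0.02² = 0.0004 + 0.0004 + 0.2401 + 0.2025 + 0.0004 = 0.4438
B_1 = 1 / 0.4438 = 2.2533
Ranking by B (broadest → narrowest): species 2 (4.66) > species 3 (3.95) > species 1 (2.25)

species 2 > species 3 > species 1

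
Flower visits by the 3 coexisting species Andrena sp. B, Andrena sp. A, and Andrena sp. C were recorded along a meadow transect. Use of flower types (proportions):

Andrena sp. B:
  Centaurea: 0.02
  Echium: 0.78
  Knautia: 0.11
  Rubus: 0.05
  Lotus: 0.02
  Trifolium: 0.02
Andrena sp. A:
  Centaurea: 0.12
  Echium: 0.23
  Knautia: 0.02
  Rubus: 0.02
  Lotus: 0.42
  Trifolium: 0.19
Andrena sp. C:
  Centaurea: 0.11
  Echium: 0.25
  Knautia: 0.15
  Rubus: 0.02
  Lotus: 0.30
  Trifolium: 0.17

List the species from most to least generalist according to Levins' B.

Σp_Bᵢ² = 0.02² + 0.78² + 0.11² + 0.05² + 0.02² + 0.02² = 0.0004 + 0.6084 + 0.0121 + 0.0025 + 0.0004 + 0.0004 = 0.6242
B_B = 1 / 0.6242 = 1.6021
Σp_Aᵢ² = 0.12² + 0.23² + 0.02² + 0.02² + 0.42² + 0.19² = 0.0144 + 0.0529 + 0.0004 + 0.0004 + 0.1764 + 0.0361 = 0.2806
B_A = 1 / 0.2806 = 3.5638
Σp_Cᵢ² = 0.11² + 0.25² + 0.15² + 0.02² + 0.30² + 0.17² = 0.0121 + 0.0625 + 0.0225 + 0.0004 + 0.0900 + 0.0289 = 0.2164
B_C = 1 / 0.2164 = 4.6211
Ranking by B (broadest → narrowest): Andrena sp. C (4.62) > Andrena sp. A (3.56) > Andrena sp. B (1.60)

Andrena sp. C > Andrena sp. A > Andrena sp. B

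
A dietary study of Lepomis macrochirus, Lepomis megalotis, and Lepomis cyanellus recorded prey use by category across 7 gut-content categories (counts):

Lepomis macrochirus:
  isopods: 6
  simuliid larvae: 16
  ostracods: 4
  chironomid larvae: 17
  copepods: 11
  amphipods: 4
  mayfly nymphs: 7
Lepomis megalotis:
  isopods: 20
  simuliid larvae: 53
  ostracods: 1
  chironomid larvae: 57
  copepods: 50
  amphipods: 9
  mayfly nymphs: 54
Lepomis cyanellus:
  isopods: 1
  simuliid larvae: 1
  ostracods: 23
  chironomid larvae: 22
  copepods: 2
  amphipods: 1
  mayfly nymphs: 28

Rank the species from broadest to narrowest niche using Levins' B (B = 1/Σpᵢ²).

Proportions for Lepomis macrochirus (n=65): 6/65=0.0923, 16/65=0.2462, 4/65=0.0615, 17/65=0.2615, 11/65=0.1692, 4/65=0.0615, 7/65=0.1077
Proportions for Lepomis megalotis (n=244): 20/244=0.0820, 53/244=0.2172, 1/244=0.0041, 57/244=0.2336, 50/244=0.2049, 9/244=0.0369, 54/244=0.2213
Proportions for Lepomis cyanellus (n=78): 1/78=0.0128, 1/78=0.0128, 23/78=0.2949, 22/78=0.2821, 2/78=0.0256, 1/78=0.0128, 28/78=0.3590
Σp_macrᵢ² = 0.0923² + 0.2462² + 0.0615² + 0.2615² + 0.1692² + 0.0615² + 0.1077² = 0.008519 + 0.060614 + 0.003782 + 0.068382 + 0.028629 + 0.003782 + 0.011599 = 0.185307
B_macr = 1 / 0.185307 = 5.3965
Σp_megaᵢ² = 0.0820² + 0.2172² + 0.0041² + 0.2336² + 0.2049² + 0.0369² + 0.2213² = 0.006724 + 0.047176 + 0.000017 + 0.054569 + 0.041984 + 0.001362 + 0.048974 = 0.200806
B_mega = 1 / 0.200806 = 4.9799
Σp_cyanᵢ² = 0.0128² + 0.0128² + 0.2949² + 0.2821² + 0.0256² + 0.0128² + 0.3590² = 0.000164 + 0.000164 + 0.086966 + 0.079580 + 0.000655 + 0.000164 + 0.128881 = 0.296574
B_cyan = 1 / 0.296574 = 3.3718
Ranking by B (broadest → narrowest): Lepomis macrochirus (5.40) > Lepomis megalotis (4.98) > Lepomis cyanellus (3.37)

Lepomis macrochirus > Lepomis megalotis > Lepomis cyanellus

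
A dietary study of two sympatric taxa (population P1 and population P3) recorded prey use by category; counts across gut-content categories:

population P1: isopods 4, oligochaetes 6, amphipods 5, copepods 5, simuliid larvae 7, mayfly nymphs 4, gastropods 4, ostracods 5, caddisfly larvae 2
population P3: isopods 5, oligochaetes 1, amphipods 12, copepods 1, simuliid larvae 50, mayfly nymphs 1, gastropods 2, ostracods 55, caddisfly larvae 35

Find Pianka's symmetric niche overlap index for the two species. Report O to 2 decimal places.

0.66

Proportions for population P1 (n=42): 4/42=0.0952, 6/42=0.1429, 5/42=0.1190, 5/42=0.1190, 7/42=0.1667, 4/42=0.0952, 4/42=0.0952, 5/42=0.1190, 2/42=0.0476
Proportions for population P3 (n=162): 5/162=0.0309, 1/162=0.0062, 12/162=0.0741, 1/162=0.0062, 50/162=0.3086, 1/162=0.0062, 2/162=0.0123, 55/162=0.3395, 35/162=0.2160
Σ p₁ᵢp₂ᵢ = 0.002942 + 0.000886 + 0.008818 + 0.000738 + 0.051444 + 0.000590 + 0.001171 + 0.040401 + 0.010282 = 0.117272
Σp_1ᵢ² = 0.0952² + 0.1429² + 0.1190² + 0.1190² + 0.1667² + 0.0952² + 0.0952² + 0.1190² + 0.0476² = 0.009063 + 0.020420 + 0.014161 + 0.014161 + 0.027789 + 0.009063 + 0.009063 + 0.014161 + 0.002266 = 0.120147
Σp_2ᵢ² = 0.0309² + 0.0062² + 0.0741² + 0.0062² + 0.3086² + 0.0062² + 0.0123² + 0.3395² + 0.2160² = 0.000955 + 0.000038 + 0.005491 + 0.000038 + 0.095234 + 0.000038 + 0.000151 + 0.115260 + 0.046656 = 0.263861
O = 0.117272 / √(0.120147 × 0.263861) = 0.117272 / 0.1780509 = 0.6586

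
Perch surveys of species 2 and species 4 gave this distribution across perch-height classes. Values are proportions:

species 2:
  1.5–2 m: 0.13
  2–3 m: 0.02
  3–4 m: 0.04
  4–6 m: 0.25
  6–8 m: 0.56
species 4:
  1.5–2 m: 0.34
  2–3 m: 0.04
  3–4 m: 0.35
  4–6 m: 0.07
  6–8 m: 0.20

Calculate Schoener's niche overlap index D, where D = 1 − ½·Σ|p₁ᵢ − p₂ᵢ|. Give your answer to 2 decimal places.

Σ|p₁ᵢ − p₂ᵢ| = 0.21 + 0.02 + 0.31 + 0.18 + 0.36 = 1.08
D = 1 − ½ × 1.08 = 1 − 0.540 = 0.4600

0.46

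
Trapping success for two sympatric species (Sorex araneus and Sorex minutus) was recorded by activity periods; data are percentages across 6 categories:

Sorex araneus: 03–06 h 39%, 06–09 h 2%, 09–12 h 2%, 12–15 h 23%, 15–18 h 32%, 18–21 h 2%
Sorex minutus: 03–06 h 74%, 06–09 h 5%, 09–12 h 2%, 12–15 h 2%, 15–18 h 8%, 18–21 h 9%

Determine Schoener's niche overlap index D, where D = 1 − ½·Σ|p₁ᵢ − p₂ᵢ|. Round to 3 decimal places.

0.550

Convert percentages to proportions (divide by 100).
Σ|p₁ᵢ − p₂ᵢ| = 0.35 + 0.03 + 0.00 + 0.21 + 0.24 + 0.07 = 0.90
D = 1 − ½ × 0.90 = 1 − 0.450 = 0.55000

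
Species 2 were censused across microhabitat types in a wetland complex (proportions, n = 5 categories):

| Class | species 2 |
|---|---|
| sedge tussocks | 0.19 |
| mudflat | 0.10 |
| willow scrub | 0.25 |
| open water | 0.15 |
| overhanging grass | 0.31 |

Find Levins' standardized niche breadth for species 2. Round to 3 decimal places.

Σpᵢ² = 0.19² + 0.10² + 0.25² + 0.15² + 0.31² = 0.0361 + 0.0100 + 0.0625 + 0.0225 + 0.0961 = 0.2272
B = 1 / 0.2272 = 4.40141
Bₛ = (B − 1)/(n − 1) = (4.40141 − 1)/(5 − 1) = 3.40141/4 = 0.85035

0.850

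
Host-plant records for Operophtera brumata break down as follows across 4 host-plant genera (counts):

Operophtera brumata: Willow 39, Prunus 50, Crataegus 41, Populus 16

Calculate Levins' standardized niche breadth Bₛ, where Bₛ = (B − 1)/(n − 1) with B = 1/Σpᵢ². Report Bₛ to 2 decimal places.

Proportions for Operophtera brumata (n=146): 39/146=0.2671, 50/146=0.3425, 41/146=0.2808, 16/146=0.1096
Σpᵢ² = 0.2671² + 0.3425² + 0.2808² + 0.1096² = 0.071342 + 0.117306 + 0.078849 + 0.012012 = 0.279509
B = 1 / 0.279509 = 3.5777
Bₛ = (B − 1)/(n − 1) = (3.5777 − 1)/(4 − 1) = 2.5777/3 = 0.8592

0.86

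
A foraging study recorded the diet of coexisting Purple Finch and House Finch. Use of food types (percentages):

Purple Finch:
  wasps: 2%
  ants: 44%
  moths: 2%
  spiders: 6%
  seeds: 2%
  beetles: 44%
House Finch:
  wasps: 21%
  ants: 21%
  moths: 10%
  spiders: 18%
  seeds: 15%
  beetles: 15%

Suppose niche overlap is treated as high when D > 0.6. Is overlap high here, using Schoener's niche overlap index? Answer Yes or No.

No

Convert percentages to proportions (divide by 100).
Σ|p₁ᵢ − p₂ᵢ| = 0.19 + 0.23 + 0.08 + 0.12 + 0.13 + 0.29 = 1.04
D = 1 − ½ × 1.04 = 1 − 0.520 = 0.4800
D = 0.4800 < 0.6 → No.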